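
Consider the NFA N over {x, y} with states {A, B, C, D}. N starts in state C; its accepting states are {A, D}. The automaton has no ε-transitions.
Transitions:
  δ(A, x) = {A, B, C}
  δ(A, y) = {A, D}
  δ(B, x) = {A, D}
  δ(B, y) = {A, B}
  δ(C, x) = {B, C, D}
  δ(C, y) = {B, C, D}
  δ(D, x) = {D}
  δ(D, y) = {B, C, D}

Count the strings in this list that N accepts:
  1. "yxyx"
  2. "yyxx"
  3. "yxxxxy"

3

"yxyx": accepted
"yyxx": accepted
"yxxxxy": accepted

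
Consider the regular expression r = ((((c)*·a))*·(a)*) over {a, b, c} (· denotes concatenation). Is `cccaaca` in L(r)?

Split as cccaaca·ε: (((c)*·a))* matches cccaaca and (a)* matches ε.

yes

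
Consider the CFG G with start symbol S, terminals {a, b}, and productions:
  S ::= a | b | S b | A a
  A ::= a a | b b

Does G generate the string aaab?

yes

S ⇒ Sb ⇒ Aab ⇒ aaab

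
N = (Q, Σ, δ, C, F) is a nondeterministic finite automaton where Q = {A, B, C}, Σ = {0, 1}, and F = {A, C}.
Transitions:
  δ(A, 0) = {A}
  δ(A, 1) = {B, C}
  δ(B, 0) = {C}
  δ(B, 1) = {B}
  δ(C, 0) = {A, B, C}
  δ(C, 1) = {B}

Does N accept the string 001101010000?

Start: {C}
read 0: {A, B, C}
read 0: {A, B, C}
read 1: {B, C}
read 1: {B}
read 0: {C}
read 1: {B}
read 0: {C}
read 1: {B}
read 0: {C}
read 0: {A, B, C}
read 0: {A, B, C}
read 0: {A, B, C}
Reachable ∩ accepting = {A, C} — nonempty.

accepted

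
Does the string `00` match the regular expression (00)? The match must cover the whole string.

yes

Split as 0·0: 0 matches 0 and 0 matches 0.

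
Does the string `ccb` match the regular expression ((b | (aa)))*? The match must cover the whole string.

no

ccb cannot be split into zero or more pieces each matching (b|(aa)).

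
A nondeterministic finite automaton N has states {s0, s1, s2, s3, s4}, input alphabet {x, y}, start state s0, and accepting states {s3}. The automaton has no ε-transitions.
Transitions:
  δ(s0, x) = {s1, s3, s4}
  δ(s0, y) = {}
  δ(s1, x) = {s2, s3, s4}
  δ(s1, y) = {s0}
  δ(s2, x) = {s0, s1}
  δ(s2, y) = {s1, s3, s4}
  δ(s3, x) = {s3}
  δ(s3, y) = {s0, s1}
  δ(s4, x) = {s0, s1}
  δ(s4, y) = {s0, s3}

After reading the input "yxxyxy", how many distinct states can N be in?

0

Start: {s0}
read y: {}
The reachable set is empty and stays empty for the remaining 5 symbols.
Final reachable set {} has 0 states.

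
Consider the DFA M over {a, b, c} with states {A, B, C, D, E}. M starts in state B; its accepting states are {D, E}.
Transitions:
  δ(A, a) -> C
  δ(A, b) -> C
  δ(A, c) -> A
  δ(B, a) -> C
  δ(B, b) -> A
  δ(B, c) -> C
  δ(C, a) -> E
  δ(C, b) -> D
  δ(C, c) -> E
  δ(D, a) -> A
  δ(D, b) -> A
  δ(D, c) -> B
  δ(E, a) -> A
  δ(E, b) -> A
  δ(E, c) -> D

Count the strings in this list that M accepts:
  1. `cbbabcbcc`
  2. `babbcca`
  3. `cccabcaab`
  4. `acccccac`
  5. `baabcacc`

2

`cbbabcbcc`: rejected
`babbcca`: rejected
`cccabcaab`: accepted
`acccccac`: rejected
`baabcacc`: accepted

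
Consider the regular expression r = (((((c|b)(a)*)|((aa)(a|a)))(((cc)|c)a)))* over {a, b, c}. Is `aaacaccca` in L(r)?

yes

Split into 2 pieces aaaca · ccca; each matches ((((c|b)(a)*)|((aa)(a|a)))(((cc)|c)a)).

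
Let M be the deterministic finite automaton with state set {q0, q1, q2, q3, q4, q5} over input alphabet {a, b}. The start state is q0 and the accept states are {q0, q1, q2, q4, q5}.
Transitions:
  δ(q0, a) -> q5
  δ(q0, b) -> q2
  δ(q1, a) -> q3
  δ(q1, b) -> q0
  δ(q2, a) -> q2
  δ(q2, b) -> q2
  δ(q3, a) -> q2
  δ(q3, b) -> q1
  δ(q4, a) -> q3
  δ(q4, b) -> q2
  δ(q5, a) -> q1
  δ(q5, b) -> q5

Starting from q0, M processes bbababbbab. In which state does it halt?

q0 --b--> q2
q2 --b--> q2
q2 --a--> q2
q2 --b--> q2
q2 --a--> q2
q2 --b--> q2
q2 --b--> q2
q2 --b--> q2
q2 --a--> q2
q2 --b--> q2

q2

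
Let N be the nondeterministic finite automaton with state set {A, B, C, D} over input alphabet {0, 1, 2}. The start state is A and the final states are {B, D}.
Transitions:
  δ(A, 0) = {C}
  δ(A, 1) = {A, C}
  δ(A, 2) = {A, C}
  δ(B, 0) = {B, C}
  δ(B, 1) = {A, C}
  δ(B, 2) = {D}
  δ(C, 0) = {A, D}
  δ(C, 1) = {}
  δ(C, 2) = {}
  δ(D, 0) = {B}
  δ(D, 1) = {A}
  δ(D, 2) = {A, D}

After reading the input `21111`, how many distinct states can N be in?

2

Start: {A}
read 2: {A, C}
read 1: {A, C}
read 1: {A, C}
read 1: {A, C}
read 1: {A, C}
Final reachable set {A, C} has 2 states.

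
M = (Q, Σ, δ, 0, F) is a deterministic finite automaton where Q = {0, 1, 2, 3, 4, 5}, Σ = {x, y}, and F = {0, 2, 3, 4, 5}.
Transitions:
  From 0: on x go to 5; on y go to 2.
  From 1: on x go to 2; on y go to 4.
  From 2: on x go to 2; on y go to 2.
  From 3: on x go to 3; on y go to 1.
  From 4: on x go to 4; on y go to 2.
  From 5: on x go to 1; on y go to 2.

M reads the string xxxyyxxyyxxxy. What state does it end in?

2

0 --x--> 5
5 --x--> 1
1 --x--> 2
2 --y--> 2
2 --y--> 2
2 --x--> 2
2 --x--> 2
2 --y--> 2
2 --y--> 2
2 --x--> 2
2 --x--> 2
2 --x--> 2
2 --y--> 2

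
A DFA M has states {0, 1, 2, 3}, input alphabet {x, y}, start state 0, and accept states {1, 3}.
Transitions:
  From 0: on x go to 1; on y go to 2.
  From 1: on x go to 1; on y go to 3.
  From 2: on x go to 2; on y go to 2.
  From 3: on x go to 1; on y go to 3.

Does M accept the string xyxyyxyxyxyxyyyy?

accepted

0 --x--> 1
1 --y--> 3
3 --x--> 1
1 --y--> 3
3 --y--> 3
3 --x--> 1
1 --y--> 3
3 --x--> 1
1 --y--> 3
3 --x--> 1
1 --y--> 3
3 --x--> 1
1 --y--> 3
3 --y--> 3
3 --y--> 3
3 --y--> 3
End in state 3, which is an accepting state.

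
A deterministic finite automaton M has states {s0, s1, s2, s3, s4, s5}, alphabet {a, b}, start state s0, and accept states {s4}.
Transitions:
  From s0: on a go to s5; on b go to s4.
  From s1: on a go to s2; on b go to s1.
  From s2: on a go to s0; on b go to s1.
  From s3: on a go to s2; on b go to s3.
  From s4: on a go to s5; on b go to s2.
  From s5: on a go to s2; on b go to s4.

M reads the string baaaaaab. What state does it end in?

s4

s0 --b--> s4
s4 --a--> s5
s5 --a--> s2
s2 --a--> s0
s0 --a--> s5
s5 --a--> s2
s2 --a--> s0
s0 --b--> s4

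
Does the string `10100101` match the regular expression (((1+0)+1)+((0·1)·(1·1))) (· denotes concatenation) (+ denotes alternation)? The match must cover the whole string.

no

Neither ((1+0)+1) nor ((0·1)·(1·1)) matches 10100101.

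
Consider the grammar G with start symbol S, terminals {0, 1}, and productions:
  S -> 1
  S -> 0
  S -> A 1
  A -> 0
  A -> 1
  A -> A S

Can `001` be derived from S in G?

S ⇒ A1 ⇒ AS1 ⇒ 0S1 ⇒ 001

yes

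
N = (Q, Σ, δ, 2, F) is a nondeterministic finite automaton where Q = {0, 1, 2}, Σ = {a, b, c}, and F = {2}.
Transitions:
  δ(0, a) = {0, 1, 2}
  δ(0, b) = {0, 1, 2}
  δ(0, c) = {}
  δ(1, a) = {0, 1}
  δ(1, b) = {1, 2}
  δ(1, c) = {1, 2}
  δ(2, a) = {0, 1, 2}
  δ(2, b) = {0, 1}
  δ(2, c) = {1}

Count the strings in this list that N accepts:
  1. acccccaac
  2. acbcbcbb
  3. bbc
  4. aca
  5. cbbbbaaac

acccccaac: accepted
acbcbcbb: accepted
bbc: accepted
aca: accepted
cbbbbaaac: accepted

5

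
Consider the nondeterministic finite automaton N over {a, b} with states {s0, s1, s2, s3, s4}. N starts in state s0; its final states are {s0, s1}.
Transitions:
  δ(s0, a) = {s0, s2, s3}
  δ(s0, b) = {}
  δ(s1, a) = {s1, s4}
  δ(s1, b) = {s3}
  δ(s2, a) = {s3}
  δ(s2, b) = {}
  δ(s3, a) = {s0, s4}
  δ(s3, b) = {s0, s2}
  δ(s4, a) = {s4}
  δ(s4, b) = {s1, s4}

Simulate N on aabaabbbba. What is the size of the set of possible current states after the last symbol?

5

Start: {s0}
read a: {s0, s2, s3}
read a: {s0, s2, s3, s4}
read b: {s0, s1, s2, s4}
read a: {s0, s1, s2, s3, s4}
read a: {s0, s1, s2, s3, s4}
read b: {s0, s1, s2, s3, s4}
read b: {s0, s1, s2, s3, s4}
read b: {s0, s1, s2, s3, s4}
read b: {s0, s1, s2, s3, s4}
read a: {s0, s1, s2, s3, s4}
Final reachable set {s0, s1, s2, s3, s4} has 5 states.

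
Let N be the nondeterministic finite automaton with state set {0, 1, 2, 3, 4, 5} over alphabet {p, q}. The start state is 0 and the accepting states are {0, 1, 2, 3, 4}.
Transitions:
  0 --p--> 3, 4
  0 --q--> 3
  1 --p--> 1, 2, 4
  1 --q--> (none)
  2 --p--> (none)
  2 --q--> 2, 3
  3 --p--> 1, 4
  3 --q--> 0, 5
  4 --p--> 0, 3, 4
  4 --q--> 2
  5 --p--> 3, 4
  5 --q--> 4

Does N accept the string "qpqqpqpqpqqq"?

Start: {0}
read q: {3}
read p: {1, 4}
read q: {2}
read q: {2, 3}
read p: {1, 4}
read q: {2}
read p: {}
The reachable set is empty and stays empty for the remaining 5 symbols.
Reachable ∩ accepting = {} — empty.

rejected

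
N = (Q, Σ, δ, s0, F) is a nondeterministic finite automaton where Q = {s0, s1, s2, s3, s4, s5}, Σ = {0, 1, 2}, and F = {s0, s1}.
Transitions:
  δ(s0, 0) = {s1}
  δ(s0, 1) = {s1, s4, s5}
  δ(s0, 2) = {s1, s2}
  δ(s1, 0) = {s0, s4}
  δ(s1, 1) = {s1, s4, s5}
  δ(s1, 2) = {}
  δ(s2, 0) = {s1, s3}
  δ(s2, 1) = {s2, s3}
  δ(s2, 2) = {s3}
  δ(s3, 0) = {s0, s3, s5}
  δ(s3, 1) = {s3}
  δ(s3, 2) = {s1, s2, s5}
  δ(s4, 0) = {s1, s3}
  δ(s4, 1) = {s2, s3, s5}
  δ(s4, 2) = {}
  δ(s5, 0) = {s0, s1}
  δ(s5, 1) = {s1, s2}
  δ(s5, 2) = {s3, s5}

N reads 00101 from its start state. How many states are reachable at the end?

Start: {s0}
read 0: {s1}
read 0: {s0, s4}
read 1: {s1, s2, s3, s4, s5}
read 0: {s0, s1, s3, s4, s5}
read 1: {s1, s2, s3, s4, s5}
Final reachable set {s1, s2, s3, s4, s5} has 5 states.

5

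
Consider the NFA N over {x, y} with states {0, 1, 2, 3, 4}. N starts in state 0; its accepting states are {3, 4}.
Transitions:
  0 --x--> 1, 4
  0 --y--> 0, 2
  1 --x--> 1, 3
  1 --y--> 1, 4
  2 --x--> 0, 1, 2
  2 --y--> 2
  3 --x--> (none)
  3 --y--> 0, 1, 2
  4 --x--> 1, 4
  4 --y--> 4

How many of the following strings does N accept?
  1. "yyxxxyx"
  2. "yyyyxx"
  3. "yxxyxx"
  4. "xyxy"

4

"yyxxxyx": accepted
"yyyyxx": accepted
"yxxyxx": accepted
"xyxy": accepted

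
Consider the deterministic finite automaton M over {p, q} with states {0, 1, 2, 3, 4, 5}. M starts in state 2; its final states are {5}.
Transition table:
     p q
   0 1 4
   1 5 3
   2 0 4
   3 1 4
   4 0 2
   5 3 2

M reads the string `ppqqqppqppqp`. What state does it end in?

2 --p--> 0
0 --p--> 1
1 --q--> 3
3 --q--> 4
4 --q--> 2
2 --p--> 0
0 --p--> 1
1 --q--> 3
3 --p--> 1
1 --p--> 5
5 --q--> 2
2 --p--> 0

0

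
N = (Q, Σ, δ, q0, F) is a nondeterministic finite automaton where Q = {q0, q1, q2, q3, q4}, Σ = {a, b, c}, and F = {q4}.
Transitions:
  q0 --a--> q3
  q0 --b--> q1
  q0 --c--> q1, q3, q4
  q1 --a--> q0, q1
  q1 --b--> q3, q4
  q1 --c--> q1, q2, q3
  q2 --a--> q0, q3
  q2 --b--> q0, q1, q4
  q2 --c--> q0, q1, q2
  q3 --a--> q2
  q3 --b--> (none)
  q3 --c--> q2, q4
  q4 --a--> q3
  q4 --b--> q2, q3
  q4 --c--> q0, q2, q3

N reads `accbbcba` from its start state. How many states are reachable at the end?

4

Start: {q0}
read a: {q3}
read c: {q2, q4}
read c: {q0, q1, q2, q3}
read b: {q0, q1, q3, q4}
read b: {q1, q2, q3, q4}
read c: {q0, q1, q2, q3, q4}
read b: {q0, q1, q2, q3, q4}
read a: {q0, q1, q2, q3}
Final reachable set {q0, q1, q2, q3} has 4 states.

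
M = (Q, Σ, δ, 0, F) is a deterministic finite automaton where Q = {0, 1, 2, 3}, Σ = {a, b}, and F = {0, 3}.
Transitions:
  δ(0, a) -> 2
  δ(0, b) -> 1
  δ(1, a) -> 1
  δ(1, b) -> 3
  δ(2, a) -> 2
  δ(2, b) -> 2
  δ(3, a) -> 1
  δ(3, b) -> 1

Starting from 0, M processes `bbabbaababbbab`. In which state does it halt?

0 --b--> 1
1 --b--> 3
3 --a--> 1
1 --b--> 3
3 --b--> 1
1 --a--> 1
1 --a--> 1
1 --b--> 3
3 --a--> 1
1 --b--> 3
3 --b--> 1
1 --b--> 3
3 --a--> 1
1 --b--> 3

3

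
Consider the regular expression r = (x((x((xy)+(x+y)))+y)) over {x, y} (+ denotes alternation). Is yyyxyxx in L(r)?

no

No split of yyyxyxx into u·v has x matching u and ((x((xy)+(x+y)))+y) matching v.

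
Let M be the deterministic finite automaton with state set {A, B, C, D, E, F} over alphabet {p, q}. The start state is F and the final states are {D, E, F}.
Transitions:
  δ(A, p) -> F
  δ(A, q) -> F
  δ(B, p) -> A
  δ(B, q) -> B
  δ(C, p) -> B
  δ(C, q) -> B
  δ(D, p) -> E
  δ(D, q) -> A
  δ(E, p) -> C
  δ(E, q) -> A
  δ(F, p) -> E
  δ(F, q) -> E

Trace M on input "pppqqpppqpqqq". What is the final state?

F --p--> E
E --p--> C
C --p--> B
B --q--> B
B --q--> B
B --p--> A
A --p--> F
F --p--> E
E --q--> A
A --p--> F
F --q--> E
E --q--> A
A --q--> F

F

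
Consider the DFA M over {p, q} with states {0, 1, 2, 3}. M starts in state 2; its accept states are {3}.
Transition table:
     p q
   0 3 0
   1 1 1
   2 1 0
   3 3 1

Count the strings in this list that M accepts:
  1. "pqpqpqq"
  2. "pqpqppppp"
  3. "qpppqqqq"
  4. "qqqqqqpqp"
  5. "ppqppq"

"pqpqpqq": rejected
"pqpqppppp": rejected
"qpppqqqq": rejected
"qqqqqqpqp": rejected
"ppqppq": rejected

0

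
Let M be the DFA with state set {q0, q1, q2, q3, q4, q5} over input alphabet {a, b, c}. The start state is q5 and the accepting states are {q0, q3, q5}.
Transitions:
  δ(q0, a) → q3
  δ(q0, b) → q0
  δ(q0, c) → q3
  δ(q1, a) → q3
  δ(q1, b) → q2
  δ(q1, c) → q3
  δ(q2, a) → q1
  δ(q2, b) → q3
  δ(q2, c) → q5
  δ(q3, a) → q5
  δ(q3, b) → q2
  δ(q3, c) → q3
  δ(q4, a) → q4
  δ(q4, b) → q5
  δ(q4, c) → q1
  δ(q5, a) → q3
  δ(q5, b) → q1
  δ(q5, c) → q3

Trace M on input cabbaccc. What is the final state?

q5 --c--> q3
q3 --a--> q5
q5 --b--> q1
q1 --b--> q2
q2 --a--> q1
q1 --c--> q3
q3 --c--> q3
q3 --c--> q3

q3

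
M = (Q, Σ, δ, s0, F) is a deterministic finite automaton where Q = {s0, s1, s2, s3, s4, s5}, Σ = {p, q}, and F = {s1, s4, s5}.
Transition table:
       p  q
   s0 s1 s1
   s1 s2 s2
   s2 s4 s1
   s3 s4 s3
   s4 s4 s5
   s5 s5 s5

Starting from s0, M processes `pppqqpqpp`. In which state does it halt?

s5

s0 --p--> s1
s1 --p--> s2
s2 --p--> s4
s4 --q--> s5
s5 --q--> s5
s5 --p--> s5
s5 --q--> s5
s5 --p--> s5
s5 --p--> s5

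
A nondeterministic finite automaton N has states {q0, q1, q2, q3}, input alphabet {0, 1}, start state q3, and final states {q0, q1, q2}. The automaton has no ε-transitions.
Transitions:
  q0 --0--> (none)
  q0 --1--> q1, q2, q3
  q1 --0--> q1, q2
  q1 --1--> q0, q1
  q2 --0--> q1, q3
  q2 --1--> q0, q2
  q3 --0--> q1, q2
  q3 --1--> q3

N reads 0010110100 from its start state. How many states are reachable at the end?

Start: {q3}
read 0: {q1, q2}
read 0: {q1, q2, q3}
read 1: {q0, q1, q2, q3}
read 0: {q1, q2, q3}
read 1: {q0, q1, q2, q3}
read 1: {q0, q1, q2, q3}
read 0: {q1, q2, q3}
read 1: {q0, q1, q2, q3}
read 0: {q1, q2, q3}
read 0: {q1, q2, q3}
Final reachable set {q1, q2, q3} has 3 states.

3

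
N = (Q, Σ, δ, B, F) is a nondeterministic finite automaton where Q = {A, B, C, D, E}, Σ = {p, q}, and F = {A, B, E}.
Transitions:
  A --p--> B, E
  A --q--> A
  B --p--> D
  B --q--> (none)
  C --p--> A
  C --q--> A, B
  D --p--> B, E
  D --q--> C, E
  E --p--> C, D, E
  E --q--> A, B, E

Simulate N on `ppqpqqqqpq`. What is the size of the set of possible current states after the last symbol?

4

Start: {B}
read p: {D}
read p: {B, E}
read q: {A, B, E}
read p: {B, C, D, E}
read q: {A, B, C, E}
read q: {A, B, E}
read q: {A, B, E}
read q: {A, B, E}
read p: {B, C, D, E}
read q: {A, B, C, E}
Final reachable set {A, B, C, E} has 4 states.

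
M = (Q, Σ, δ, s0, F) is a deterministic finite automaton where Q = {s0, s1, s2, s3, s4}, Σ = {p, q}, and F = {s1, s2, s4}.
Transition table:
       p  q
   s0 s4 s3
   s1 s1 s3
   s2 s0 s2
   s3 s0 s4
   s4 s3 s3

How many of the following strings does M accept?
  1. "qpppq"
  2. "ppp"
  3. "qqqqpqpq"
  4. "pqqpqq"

"qpppq": accepted
"ppp": rejected
"qqqqpqpq": accepted
"pqqpqq": rejected

2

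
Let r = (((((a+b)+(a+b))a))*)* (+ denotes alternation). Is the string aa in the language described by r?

Split into 1 piece aa; each matches ((((a+b)+(a+b))a))*.

yes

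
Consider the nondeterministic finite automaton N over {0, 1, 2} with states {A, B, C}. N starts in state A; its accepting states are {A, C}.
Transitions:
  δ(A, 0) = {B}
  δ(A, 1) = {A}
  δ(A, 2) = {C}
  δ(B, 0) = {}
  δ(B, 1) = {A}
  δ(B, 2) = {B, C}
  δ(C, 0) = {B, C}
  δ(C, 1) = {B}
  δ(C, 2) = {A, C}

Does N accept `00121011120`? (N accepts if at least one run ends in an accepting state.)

Start: {A}
read 0: {B}
read 0: {}
The reachable set is empty and stays empty for the remaining 9 symbols.
Reachable ∩ accepting = {} — empty.

rejected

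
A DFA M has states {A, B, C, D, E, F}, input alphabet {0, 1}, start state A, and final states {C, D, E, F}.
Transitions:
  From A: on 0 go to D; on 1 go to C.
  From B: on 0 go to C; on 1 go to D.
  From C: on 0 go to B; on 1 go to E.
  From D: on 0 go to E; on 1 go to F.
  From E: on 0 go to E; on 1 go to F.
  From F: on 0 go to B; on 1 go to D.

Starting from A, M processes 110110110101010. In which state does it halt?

B

A --1--> C
C --1--> E
E --0--> E
E --1--> F
F --1--> D
D --0--> E
E --1--> F
F --1--> D
D --0--> E
E --1--> F
F --0--> B
B --1--> D
D --0--> E
E --1--> F
F --0--> B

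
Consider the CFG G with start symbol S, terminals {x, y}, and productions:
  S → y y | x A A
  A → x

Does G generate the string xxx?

yes

S ⇒ xAA ⇒ xxA ⇒ xxx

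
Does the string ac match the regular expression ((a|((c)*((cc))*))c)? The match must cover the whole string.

yes

Split as a·c: (a|((c)*((cc))*)) matches a and c matches c.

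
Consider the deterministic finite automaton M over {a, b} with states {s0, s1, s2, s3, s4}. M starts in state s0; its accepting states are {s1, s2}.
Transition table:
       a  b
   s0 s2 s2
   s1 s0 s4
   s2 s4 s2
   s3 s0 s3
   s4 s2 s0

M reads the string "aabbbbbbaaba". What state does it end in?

s4

s0 --a--> s2
s2 --a--> s4
s4 --b--> s0
s0 --b--> s2
s2 --b--> s2
s2 --b--> s2
s2 --b--> s2
s2 --b--> s2
s2 --a--> s4
s4 --a--> s2
s2 --b--> s2
s2 --a--> s4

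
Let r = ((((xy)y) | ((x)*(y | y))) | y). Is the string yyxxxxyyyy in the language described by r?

Neither (((xy)y)|((x)*(y|y))) nor y matches yyxxxxyyyy.

no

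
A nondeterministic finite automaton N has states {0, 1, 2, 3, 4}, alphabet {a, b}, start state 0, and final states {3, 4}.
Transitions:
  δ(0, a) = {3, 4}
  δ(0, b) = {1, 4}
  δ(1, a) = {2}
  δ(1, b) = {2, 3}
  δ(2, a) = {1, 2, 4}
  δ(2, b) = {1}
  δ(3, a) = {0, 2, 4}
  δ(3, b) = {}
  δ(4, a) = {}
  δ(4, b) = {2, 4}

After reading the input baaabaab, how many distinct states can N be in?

Start: {0}
read b: {1, 4}
read a: {2}
read a: {1, 2, 4}
read a: {1, 2, 4}
read b: {1, 2, 3, 4}
read a: {0, 1, 2, 4}
read a: {1, 2, 3, 4}
read b: {1, 2, 3, 4}
Final reachable set {1, 2, 3, 4} has 4 states.

4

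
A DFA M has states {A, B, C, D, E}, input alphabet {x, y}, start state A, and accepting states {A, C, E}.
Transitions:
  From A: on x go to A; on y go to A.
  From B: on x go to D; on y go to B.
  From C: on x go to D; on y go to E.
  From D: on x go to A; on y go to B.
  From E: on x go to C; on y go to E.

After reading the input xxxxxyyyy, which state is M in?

A --x--> A
A --x--> A
A --x--> A
A --x--> A
A --x--> A
A --y--> A
A --y--> A
A --y--> A
A --y--> A

A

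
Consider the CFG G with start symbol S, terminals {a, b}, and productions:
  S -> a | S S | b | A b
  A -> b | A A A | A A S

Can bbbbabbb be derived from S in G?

S ⇒ Ab ⇒ AAAb ⇒ AASAAb ⇒ bASAAb ⇒ bAASSAAb ⇒ bbASSAAb ⇒ bbbSSAAb ⇒ bbbbSAAb ⇒ bbbbaAAb ⇒ bbbbabAb ⇒ bbbbabbb

yes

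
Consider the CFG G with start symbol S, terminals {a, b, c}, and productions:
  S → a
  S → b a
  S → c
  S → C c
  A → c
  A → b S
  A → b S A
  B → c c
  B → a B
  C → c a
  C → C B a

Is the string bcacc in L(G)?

no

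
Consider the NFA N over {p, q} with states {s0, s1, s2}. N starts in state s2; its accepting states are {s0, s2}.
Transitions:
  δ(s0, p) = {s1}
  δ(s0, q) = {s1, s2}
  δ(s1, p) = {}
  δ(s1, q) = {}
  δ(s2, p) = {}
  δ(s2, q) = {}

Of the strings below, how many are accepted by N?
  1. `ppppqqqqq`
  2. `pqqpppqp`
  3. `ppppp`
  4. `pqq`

`ppppqqqqq`: rejected
`pqqpppqp`: rejected
`ppppp`: rejected
`pqq`: rejected

0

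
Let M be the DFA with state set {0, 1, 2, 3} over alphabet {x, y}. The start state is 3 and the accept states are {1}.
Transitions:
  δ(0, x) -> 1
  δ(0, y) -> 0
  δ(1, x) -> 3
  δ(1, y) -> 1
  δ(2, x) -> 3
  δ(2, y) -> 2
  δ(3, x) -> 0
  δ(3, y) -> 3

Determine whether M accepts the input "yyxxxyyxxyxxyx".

3 --y--> 3
3 --y--> 3
3 --x--> 0
0 --x--> 1
1 --x--> 3
3 --y--> 3
3 --y--> 3
3 --x--> 0
0 --x--> 1
1 --y--> 1
1 --x--> 3
3 --x--> 0
0 --y--> 0
0 --x--> 1
End in state 1, which is an accepting state.

accepted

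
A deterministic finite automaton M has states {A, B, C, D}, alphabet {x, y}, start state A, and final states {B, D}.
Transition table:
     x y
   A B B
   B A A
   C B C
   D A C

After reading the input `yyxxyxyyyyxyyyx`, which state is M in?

A --y--> B
B --y--> A
A --x--> B
B --x--> A
A --y--> B
B --x--> A
A --y--> B
B --y--> A
A --y--> B
B --y--> A
A --x--> B
B --y--> A
A --y--> B
B --y--> A
A --x--> B

B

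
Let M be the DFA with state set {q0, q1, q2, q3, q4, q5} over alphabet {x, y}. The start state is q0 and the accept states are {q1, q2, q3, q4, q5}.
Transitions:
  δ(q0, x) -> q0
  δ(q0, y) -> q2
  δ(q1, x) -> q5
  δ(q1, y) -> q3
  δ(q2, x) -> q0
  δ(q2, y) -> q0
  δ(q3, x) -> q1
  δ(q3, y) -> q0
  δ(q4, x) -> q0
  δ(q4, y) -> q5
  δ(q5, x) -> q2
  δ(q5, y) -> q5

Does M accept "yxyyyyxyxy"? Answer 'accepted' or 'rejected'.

q0 --y--> q2
q2 --x--> q0
q0 --y--> q2
q2 --y--> q0
q0 --y--> q2
q2 --y--> q0
q0 --x--> q0
q0 --y--> q2
q2 --x--> q0
q0 --y--> q2
End in state q2, which is an accepting state.

accepted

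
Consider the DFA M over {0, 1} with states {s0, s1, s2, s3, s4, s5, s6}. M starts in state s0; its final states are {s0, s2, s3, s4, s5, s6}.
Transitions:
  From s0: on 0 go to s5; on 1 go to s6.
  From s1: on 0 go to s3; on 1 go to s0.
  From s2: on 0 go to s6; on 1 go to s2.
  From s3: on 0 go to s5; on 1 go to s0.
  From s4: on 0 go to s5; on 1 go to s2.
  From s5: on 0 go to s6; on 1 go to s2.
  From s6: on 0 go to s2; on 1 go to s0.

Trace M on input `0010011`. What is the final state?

s0 --0--> s5
s5 --0--> s6
s6 --1--> s0
s0 --0--> s5
s5 --0--> s6
s6 --1--> s0
s0 --1--> s6

s6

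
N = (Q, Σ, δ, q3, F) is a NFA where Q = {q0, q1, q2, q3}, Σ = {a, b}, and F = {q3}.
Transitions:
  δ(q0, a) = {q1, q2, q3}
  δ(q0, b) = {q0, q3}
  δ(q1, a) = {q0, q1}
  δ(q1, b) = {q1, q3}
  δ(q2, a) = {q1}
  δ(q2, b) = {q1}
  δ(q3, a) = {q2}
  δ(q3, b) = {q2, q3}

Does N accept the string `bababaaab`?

Start: {q3}
read b: {q2, q3}
read a: {q1, q2}
read b: {q1, q3}
read a: {q0, q1, q2}
read b: {q0, q1, q3}
read a: {q0, q1, q2, q3}
read a: {q0, q1, q2, q3}
read a: {q0, q1, q2, q3}
read b: {q0, q1, q2, q3}
Reachable ∩ accepting = {q3} — nonempty.

accepted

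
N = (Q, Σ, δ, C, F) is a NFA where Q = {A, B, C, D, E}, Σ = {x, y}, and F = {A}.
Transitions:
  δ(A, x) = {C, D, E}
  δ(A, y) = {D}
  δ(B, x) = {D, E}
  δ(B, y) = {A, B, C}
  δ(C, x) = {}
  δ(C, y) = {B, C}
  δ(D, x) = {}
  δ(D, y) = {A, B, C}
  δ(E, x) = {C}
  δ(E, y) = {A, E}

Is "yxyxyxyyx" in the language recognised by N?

Start: {C}
read y: {B, C}
read x: {D, E}
read y: {A, B, C, E}
read x: {C, D, E}
read y: {A, B, C, E}
read x: {C, D, E}
read y: {A, B, C, E}
read y: {A, B, C, D, E}
read x: {C, D, E}
Reachable ∩ accepting = {} — empty.

rejected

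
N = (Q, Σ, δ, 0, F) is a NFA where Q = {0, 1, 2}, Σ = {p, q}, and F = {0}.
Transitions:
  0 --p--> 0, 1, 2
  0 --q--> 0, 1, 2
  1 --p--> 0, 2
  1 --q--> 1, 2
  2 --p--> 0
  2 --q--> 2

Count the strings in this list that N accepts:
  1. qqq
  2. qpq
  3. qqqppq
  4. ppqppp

4

qqq: accepted
qpq: accepted
qqqppq: accepted
ppqppp: accepted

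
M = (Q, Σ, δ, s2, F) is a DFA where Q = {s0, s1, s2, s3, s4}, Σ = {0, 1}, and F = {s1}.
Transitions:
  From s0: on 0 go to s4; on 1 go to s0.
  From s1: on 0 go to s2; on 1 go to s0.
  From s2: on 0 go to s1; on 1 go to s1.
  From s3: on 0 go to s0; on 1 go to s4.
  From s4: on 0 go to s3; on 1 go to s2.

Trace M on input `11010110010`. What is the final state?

s3

s2 --1--> s1
s1 --1--> s0
s0 --0--> s4
s4 --1--> s2
s2 --0--> s1
s1 --1--> s0
s0 --1--> s0
s0 --0--> s4
s4 --0--> s3
s3 --1--> s4
s4 --0--> s3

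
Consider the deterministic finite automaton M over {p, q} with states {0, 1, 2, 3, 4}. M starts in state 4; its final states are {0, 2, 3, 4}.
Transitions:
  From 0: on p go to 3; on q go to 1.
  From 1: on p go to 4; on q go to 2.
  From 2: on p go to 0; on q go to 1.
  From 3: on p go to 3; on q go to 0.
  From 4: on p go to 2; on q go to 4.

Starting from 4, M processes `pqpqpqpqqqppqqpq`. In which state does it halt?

1

4 --p--> 2
2 --q--> 1
1 --p--> 4
4 --q--> 4
4 --p--> 2
2 --q--> 1
1 --p--> 4
4 --q--> 4
4 --q--> 4
4 --q--> 4
4 --p--> 2
2 --p--> 0
0 --q--> 1
1 --q--> 2
2 --p--> 0
0 --q--> 1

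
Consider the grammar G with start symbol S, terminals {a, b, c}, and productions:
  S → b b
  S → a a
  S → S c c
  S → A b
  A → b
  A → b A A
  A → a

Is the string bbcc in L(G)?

yes

S ⇒ Scc ⇒ bbcc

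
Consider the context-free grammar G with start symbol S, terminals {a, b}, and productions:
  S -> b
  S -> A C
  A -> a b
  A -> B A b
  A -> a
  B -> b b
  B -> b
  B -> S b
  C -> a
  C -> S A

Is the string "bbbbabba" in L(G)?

yes

S ⇒ AC ⇒ BAbC ⇒ bbAbC ⇒ bbBAbbC ⇒ bbSbAbbC ⇒ bbbbAbbC ⇒ bbbbabbC ⇒ bbbbabba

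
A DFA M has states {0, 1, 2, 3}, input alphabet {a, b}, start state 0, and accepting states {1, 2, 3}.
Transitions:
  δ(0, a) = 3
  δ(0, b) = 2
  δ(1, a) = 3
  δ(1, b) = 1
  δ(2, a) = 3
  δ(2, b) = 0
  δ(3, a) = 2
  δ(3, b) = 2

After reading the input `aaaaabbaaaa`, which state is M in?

2

0 --a--> 3
3 --a--> 2
2 --a--> 3
3 --a--> 2
2 --a--> 3
3 --b--> 2
2 --b--> 0
0 --a--> 3
3 --a--> 2
2 --a--> 3
3 --a--> 2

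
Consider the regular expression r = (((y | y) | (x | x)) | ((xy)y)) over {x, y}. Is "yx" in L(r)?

Neither ((y|y)|(x|x)) nor ((xy)y) matches yx.

no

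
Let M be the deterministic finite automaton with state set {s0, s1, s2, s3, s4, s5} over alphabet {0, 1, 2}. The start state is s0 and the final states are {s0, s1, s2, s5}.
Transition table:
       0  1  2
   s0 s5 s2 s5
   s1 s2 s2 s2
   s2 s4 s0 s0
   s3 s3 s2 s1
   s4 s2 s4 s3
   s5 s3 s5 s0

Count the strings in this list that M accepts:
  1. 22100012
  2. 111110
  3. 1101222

22100012: rejected
111110: rejected
1101222: accepted

1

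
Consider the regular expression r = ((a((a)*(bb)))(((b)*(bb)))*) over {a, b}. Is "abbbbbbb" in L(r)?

yes

Split as abb·bbbbb: (a((a)*(bb))) matches abb and (((b)*(bb)))* matches bbbbb.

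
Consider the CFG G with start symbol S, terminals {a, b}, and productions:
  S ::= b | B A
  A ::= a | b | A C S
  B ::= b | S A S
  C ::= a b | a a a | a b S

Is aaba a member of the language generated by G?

no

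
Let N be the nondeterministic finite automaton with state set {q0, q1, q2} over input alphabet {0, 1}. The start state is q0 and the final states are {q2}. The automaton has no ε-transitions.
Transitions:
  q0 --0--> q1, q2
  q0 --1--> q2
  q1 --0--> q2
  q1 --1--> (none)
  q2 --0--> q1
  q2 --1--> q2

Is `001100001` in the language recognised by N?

accepted

Start: {q0}
read 0: {q1, q2}
read 0: {q1, q2}
read 1: {q2}
read 1: {q2}
read 0: {q1}
read 0: {q2}
read 0: {q1}
read 0: {q2}
read 1: {q2}
Reachable ∩ accepting = {q2} — nonempty.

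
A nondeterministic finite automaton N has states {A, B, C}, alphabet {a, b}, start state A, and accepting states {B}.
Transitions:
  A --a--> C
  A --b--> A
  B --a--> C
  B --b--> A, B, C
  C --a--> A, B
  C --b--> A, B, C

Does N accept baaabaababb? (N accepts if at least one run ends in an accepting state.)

Start: {A}
read b: {A}
read a: {C}
read a: {A, B}
read a: {C}
read b: {A, B, C}
read a: {A, B, C}
read a: {A, B, C}
read b: {A, B, C}
read a: {A, B, C}
read b: {A, B, C}
read b: {A, B, C}
Reachable ∩ accepting = {B} — nonempty.

accepted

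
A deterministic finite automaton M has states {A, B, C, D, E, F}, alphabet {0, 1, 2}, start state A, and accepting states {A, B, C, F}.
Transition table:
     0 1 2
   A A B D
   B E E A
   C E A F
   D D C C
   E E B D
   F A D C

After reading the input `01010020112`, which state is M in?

A --0--> A
A --1--> B
B --0--> E
E --1--> B
B --0--> E
E --0--> E
E --2--> D
D --0--> D
D --1--> C
C --1--> A
A --2--> D

D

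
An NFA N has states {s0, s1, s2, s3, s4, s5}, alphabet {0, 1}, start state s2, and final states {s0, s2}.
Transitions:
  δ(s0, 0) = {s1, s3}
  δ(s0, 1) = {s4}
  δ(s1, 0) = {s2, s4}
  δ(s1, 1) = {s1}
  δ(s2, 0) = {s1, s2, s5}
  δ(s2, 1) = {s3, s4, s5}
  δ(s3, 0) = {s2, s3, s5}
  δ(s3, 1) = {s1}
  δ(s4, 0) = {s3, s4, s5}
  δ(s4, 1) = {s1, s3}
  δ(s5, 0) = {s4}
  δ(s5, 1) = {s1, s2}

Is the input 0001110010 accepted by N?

Start: {s2}
read 0: {s1, s2, s5}
read 0: {s1, s2, s4, s5}
read 0: {s1, s2, s3, s4, s5}
read 1: {s1, s2, s3, s4, s5}
read 1: {s1, s2, s3, s4, s5}
read 1: {s1, s2, s3, s4, s5}
read 0: {s1, s2, s3, s4, s5}
read 0: {s1, s2, s3, s4, s5}
read 1: {s1, s2, s3, s4, s5}
read 0: {s1, s2, s3, s4, s5}
Reachable ∩ accepting = {s2} — nonempty.

accepted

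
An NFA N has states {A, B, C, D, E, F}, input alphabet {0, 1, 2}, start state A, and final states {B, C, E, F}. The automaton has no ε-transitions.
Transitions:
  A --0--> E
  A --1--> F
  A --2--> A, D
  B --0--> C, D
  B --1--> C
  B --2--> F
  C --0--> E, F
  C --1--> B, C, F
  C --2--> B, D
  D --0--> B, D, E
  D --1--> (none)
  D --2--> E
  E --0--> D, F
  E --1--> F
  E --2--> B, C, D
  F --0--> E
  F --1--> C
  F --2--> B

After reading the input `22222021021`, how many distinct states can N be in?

3

Start: {A}
read 2: {A, D}
read 2: {A, D, E}
read 2: {A, B, C, D, E}
read 2: {A, B, C, D, E, F}
read 2: {A, B, C, D, E, F}
read 0: {B, C, D, E, F}
read 2: {B, C, D, E, F}
read 1: {B, C, F}
read 0: {C, D, E, F}
read 2: {B, C, D, E}
read 1: {B, C, F}
Final reachable set {B, C, F} has 3 states.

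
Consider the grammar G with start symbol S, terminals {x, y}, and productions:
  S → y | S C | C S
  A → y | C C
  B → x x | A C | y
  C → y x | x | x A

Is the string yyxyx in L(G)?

yes

S ⇒ SC ⇒ SCC ⇒ yCC ⇒ yyxC ⇒ yyxyx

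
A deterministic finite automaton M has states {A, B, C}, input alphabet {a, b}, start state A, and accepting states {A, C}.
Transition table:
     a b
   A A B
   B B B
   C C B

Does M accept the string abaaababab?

A --a--> A
A --b--> B
B --a--> B
B --a--> B
B --a--> B
B --b--> B
B --a--> B
B --b--> B
B --a--> B
B --b--> B
End in state B, which is not an accepting state.

rejected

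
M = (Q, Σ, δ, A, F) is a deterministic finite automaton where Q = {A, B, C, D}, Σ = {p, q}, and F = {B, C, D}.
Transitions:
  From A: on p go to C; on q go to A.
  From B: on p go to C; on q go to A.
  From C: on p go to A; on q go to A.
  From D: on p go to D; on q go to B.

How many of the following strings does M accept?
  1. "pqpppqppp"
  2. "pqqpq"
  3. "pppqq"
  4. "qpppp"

"pqpppqppp": accepted
"pqqpq": rejected
"pppqq": rejected
"qpppp": rejected

1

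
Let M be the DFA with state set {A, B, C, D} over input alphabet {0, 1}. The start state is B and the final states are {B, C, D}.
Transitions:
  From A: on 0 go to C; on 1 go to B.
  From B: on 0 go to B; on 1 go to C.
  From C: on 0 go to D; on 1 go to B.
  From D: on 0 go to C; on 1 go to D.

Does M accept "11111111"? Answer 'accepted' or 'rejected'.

accepted

B --1--> C
C --1--> B
B --1--> C
C --1--> B
B --1--> C
C --1--> B
B --1--> C
C --1--> B
End in state B, which is an accepting state.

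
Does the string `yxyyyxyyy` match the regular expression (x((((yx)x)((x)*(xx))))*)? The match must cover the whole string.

No split of yxyyyxyyy into u·v has x matching u and ((((yx)x)((x)*(xx))))* matching v.

no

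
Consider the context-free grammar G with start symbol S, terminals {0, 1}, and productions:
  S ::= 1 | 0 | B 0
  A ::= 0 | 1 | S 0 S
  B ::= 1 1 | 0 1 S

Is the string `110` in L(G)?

yes

S ⇒ B0 ⇒ 110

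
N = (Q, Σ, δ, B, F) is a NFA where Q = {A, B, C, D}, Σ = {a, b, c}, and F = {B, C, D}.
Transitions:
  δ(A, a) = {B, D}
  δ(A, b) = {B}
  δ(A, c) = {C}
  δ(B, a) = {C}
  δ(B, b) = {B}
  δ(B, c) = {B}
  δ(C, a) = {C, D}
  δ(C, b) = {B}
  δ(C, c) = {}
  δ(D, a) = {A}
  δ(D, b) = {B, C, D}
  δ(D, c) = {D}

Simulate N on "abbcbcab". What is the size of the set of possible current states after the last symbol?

1

Start: {B}
read a: {C}
read b: {B}
read b: {B}
read c: {B}
read b: {B}
read c: {B}
read a: {C}
read b: {B}
Final reachable set {B} has 1 state.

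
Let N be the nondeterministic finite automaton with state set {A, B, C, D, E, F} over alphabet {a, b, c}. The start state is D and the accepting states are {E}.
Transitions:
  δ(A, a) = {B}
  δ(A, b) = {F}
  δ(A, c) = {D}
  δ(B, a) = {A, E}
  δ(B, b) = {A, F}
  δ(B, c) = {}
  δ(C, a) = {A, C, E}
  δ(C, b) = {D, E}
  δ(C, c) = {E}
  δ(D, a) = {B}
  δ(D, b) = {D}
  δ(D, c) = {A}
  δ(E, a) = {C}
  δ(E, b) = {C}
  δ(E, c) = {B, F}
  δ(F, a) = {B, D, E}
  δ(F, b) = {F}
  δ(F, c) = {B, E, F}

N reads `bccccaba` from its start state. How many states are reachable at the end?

3

Start: {D}
read b: {D}
read c: {A}
read c: {D}
read c: {A}
read c: {D}
read a: {B}
read b: {A, F}
read a: {B, D, E}
Final reachable set {B, D, E} has 3 states.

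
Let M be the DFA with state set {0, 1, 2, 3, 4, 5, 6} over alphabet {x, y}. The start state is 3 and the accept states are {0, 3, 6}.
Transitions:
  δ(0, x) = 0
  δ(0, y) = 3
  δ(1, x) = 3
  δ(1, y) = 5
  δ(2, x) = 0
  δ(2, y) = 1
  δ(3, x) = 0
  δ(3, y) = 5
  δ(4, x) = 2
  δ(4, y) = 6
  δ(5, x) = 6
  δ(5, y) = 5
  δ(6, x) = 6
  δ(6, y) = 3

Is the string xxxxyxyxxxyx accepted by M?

accepted

3 --x--> 0
0 --x--> 0
0 --x--> 0
0 --x--> 0
0 --y--> 3
3 --x--> 0
0 --y--> 3
3 --x--> 0
0 --x--> 0
0 --x--> 0
0 --y--> 3
3 --x--> 0
End in state 0, which is an accepting state.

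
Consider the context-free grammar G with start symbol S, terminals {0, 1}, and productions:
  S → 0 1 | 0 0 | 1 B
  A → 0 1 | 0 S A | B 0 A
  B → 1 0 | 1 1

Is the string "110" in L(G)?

yes

S ⇒ 1B ⇒ 110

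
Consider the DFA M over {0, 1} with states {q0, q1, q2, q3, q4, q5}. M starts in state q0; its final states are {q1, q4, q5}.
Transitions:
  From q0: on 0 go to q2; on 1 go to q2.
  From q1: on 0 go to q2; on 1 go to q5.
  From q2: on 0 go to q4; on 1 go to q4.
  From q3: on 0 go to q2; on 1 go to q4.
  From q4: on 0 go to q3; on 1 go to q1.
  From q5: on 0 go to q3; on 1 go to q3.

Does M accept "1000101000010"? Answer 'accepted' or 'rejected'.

q0 --1--> q2
q2 --0--> q4
q4 --0--> q3
q3 --0--> q2
q2 --1--> q4
q4 --0--> q3
q3 --1--> q4
q4 --0--> q3
q3 --0--> q2
q2 --0--> q4
q4 --0--> q3
q3 --1--> q4
q4 --0--> q3
End in state q3, which is not an accepting state.

rejected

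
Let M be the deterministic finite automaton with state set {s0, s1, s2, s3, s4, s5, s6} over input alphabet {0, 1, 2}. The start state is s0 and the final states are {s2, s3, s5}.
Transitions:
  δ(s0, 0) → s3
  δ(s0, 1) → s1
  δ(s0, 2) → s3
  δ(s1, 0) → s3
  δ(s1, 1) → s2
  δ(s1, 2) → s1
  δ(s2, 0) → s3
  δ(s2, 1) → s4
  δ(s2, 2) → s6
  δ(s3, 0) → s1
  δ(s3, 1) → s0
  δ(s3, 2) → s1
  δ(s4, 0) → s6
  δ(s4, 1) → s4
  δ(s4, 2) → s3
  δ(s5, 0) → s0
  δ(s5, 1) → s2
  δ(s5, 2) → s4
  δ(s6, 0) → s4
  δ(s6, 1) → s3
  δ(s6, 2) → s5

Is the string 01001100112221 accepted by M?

accepted

s0 --0--> s3
s3 --1--> s0
s0 --0--> s3
s3 --0--> s1
s1 --1--> s2
s2 --1--> s4
s4 --0--> s6
s6 --0--> s4
s4 --1--> s4
s4 --1--> s4
s4 --2--> s3
s3 --2--> s1
s1 --2--> s1
s1 --1--> s2
End in state s2, which is an accepting state.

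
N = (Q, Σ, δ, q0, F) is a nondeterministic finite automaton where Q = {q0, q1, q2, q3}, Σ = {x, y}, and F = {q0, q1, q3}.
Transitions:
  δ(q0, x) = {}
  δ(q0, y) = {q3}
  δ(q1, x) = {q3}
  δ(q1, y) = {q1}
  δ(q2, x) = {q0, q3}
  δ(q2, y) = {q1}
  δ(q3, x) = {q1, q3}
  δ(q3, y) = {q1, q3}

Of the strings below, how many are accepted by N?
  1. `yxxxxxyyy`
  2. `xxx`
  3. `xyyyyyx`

`yxxxxxyyy`: accepted
`xxx`: rejected
`xyyyyyx`: rejected

1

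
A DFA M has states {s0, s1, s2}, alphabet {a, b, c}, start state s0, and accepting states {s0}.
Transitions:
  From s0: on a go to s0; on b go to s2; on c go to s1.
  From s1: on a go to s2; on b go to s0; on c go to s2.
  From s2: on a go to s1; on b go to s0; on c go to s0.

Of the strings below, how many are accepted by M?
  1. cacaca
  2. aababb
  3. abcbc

cacaca: rejected
aababb: rejected
abcbc: accepted

1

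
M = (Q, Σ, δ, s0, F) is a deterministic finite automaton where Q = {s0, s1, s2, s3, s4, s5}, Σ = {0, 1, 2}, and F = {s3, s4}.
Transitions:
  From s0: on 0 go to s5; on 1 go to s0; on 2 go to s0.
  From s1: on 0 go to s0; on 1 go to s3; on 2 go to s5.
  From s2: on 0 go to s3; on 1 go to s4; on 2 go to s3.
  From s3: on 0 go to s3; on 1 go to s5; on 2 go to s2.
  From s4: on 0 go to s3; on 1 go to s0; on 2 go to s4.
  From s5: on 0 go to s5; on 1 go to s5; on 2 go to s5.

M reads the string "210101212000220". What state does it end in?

s5

s0 --2--> s0
s0 --1--> s0
s0 --0--> s5
s5 --1--> s5
s5 --0--> s5
s5 --1--> s5
s5 --2--> s5
s5 --1--> s5
s5 --2--> s5
s5 --0--> s5
s5 --0--> s5
s5 --0--> s5
s5 --2--> s5
s5 --2--> s5
s5 --0--> s5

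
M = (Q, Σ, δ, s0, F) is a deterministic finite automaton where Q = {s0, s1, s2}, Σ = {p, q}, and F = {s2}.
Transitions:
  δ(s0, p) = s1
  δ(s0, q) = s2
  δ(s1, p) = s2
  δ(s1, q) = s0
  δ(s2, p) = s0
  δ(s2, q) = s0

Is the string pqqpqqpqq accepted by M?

s0 --p--> s1
s1 --q--> s0
s0 --q--> s2
s2 --p--> s0
s0 --q--> s2
s2 --q--> s0
s0 --p--> s1
s1 --q--> s0
s0 --q--> s2
End in state s2, which is an accepting state.

accepted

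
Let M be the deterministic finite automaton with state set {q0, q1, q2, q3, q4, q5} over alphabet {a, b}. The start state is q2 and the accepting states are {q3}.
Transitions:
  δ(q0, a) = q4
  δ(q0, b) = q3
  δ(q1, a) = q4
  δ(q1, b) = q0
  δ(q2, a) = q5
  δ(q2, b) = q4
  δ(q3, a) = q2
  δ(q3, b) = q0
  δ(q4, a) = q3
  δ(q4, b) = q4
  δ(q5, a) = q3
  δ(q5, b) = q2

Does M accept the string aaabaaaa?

q2 --a--> q5
q5 --a--> q3
q3 --a--> q2
q2 --b--> q4
q4 --a--> q3
q3 --a--> q2
q2 --a--> q5
q5 --a--> q3
End in state q3, which is an accepting state.

accepted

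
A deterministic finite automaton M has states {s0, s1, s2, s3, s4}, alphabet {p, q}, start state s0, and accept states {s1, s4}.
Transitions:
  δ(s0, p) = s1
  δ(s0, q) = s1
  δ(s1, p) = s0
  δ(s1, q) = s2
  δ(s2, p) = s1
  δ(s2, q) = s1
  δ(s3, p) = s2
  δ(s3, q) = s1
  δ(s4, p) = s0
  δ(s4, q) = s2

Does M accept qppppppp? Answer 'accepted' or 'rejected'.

rejected

s0 --q--> s1
s1 --p--> s0
s0 --p--> s1
s1 --p--> s0
s0 --p--> s1
s1 --p--> s0
s0 --p--> s1
s1 --p--> s0
End in state s0, which is not an accepting state.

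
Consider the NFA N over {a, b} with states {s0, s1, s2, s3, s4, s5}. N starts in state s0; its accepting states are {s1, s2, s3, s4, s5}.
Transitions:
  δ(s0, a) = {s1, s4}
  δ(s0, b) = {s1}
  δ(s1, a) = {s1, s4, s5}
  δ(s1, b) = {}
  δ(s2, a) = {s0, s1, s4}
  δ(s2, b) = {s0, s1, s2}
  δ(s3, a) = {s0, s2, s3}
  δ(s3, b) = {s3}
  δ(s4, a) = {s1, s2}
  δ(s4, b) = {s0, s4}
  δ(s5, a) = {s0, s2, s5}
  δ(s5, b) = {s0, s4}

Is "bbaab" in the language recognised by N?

Start: {s0}
read b: {s1}
read b: {}
The reachable set is empty and stays empty for the remaining 3 symbols.
Reachable ∩ accepting = {} — empty.

rejected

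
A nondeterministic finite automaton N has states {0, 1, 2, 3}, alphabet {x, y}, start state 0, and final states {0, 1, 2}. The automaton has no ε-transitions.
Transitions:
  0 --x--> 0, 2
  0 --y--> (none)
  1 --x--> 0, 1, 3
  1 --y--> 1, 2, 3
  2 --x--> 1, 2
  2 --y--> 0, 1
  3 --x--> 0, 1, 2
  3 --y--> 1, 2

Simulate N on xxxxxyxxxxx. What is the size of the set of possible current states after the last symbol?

4

Start: {0}
read x: {0, 2}
read x: {0, 1, 2}
read x: {0, 1, 2, 3}
read x: {0, 1, 2, 3}
read x: {0, 1, 2, 3}
read y: {0, 1, 2, 3}
read x: {0, 1, 2, 3}
read x: {0, 1, 2, 3}
read x: {0, 1, 2, 3}
read x: {0, 1, 2, 3}
read x: {0, 1, 2, 3}
Final reachable set {0, 1, 2, 3} has 4 states.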